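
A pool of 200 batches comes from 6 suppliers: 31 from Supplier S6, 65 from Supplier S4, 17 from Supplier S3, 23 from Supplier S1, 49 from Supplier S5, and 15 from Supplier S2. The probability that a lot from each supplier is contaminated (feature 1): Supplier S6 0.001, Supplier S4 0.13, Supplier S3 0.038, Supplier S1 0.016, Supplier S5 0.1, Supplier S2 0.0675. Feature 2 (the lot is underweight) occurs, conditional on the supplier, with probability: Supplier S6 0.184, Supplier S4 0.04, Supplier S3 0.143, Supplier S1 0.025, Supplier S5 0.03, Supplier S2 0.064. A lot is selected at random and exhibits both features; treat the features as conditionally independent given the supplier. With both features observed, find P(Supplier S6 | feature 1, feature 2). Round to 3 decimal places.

0.009

Prior × likelihood for each hypothesis:
  Supplier S6: 0.155 × 0.001 × 0.184 = 0.00002852
  Supplier S4: 0.325 × 0.13 × 0.04 = 0.00169
  Supplier S3: 0.085 × 0.038 × 0.143 = 0.00046189
  Supplier S1: 0.115 × 0.016 × 0.025 = 0.000046
  Supplier S5: 0.245 × 0.1 × 0.03 = 0.000735
  Supplier S2: 0.075 × 0.0675 × 0.064 = 0.000324
Sum = 0.00328541.
P(Supplier S6 | evidence) = 0.00002852 / 0.00328541 ≈ 0.009.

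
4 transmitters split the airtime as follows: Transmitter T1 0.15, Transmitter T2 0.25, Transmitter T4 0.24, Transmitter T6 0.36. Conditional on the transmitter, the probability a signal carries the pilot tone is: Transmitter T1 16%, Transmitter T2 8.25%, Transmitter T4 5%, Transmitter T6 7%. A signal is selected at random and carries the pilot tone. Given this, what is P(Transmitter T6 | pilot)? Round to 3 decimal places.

0.308

Prior × likelihood for each hypothesis:
  Transmitter T1: 0.15 × 0.16 = 0.024
  Transmitter T2: 0.25 × 0.0825 = 0.020625
  Transmitter T4: 0.24 × 0.05 = 0.012
  Transmitter T6: 0.36 × 0.07 = 0.0252
Sum = 0.081825.
P(Transmitter T6 | evidence) = 0.0252 / 0.081825 ≈ 0.308.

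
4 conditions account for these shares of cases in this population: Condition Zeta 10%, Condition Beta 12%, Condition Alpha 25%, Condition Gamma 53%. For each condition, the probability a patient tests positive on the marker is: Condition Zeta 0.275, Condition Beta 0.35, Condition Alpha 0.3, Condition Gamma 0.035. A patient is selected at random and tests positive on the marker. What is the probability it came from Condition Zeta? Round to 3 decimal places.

Compute prior × likelihood for every hypothesis:
  Condition Zeta: 0.1 × 0.275 = 0.0275
  Condition Beta: 0.12 × 0.35 = 0.042
  Condition Alpha: 0.25 × 0.3 = 0.075
  Condition Gamma: 0.53 × 0.035 = 0.01855
Normalizing constant = 0.16305.
P(Condition Zeta | evidence) = 0.0275 / 0.16305 ≈ 0.169.

0.169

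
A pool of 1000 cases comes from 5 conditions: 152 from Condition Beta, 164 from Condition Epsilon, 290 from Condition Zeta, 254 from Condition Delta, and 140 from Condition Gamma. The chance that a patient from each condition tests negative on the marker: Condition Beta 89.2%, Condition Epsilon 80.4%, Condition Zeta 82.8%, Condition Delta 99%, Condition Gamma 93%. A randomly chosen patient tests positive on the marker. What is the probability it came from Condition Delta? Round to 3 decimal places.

Taking complements, P(marker-positive | each) = Condition Beta 0.108, Condition Epsilon 0.196, Condition Zeta 0.172, Condition Delta 0.01, Condition Gamma 0.07.
Unnormalized posteriors (prior × likelihood):
  Condition Beta: 0.152 × 0.108 = 0.016416
  Condition Epsilon: 0.164 × 0.196 = 0.032144
  Condition Zeta: 0.29 × 0.172 = 0.04988
  Condition Delta: 0.254 × 0.01 = 0.00254
  Condition Gamma: 0.14 × 0.07 = 0.0098
Normalizing constant = 0.11078.
P(Condition Delta | evidence) = 0.00254 / 0.11078 ≈ 0.023.

0.023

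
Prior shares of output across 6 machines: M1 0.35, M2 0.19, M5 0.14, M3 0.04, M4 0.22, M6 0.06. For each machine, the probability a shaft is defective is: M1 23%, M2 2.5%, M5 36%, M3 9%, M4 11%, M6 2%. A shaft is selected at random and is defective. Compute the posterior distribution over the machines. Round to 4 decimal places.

M1 0.4889, M2 0.0288, M5 0.3061, M3 0.0219, M4 0.1470, M6 0.0073

Unnormalized posteriors (prior × likelihood):
  M1: 0.35 × 0.23 = 0.0805
  M2: 0.19 × 0.025 = 0.00475
  M5: 0.14 × 0.36 = 0.0504
  M3: 0.04 × 0.09 = 0.0036
  M4: 0.22 × 0.11 = 0.0242
  M6: 0.06 × 0.02 = 0.0012
Sum = 0.16465.
P(M1 | defective) = 0.0805/0.16465 ≈ 0.4889
P(M2 | defective) = 0.00475/0.16465 ≈ 0.0288
P(M5 | defective) = 0.0504/0.16465 ≈ 0.3061
P(M3 | defective) = 0.0036/0.16465 ≈ 0.0219
P(M4 | defective) = 0.0242/0.16465 ≈ 0.1470
P(M6 | defective) = 0.0012/0.16465 ≈ 0.0073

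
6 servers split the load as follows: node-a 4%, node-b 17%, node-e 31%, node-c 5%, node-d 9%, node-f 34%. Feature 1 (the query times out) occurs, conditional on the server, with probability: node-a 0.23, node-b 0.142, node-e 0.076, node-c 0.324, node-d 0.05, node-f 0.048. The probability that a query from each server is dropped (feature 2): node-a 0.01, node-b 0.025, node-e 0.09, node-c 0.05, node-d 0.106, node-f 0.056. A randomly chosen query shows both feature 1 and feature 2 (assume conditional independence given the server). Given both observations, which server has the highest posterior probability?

node-e

Prior × likelihood for each hypothesis:
  node-a: 0.04 × 0.23 × 0.01 = 0.000092
  node-b: 0.17 × 0.142 × 0.025 = 0.0006035
  node-e: 0.31 × 0.076 × 0.09 = 0.0021204
  node-c: 0.05 × 0.324 × 0.05 = 0.00081
  node-d: 0.09 × 0.05 × 0.106 = 0.000477
  node-f: 0.34 × 0.048 × 0.056 = 0.00091392
Total = 0.00501682.
Largest term belongs to node-e, so node-e is most probable.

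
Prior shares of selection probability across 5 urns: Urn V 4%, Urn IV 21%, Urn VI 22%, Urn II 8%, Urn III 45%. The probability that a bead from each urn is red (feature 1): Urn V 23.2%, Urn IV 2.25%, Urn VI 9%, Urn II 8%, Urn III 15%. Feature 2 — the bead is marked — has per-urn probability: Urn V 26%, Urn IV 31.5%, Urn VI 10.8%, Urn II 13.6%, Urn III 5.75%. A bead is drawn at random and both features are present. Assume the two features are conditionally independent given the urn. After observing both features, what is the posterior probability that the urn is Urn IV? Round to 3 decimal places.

By Bayes' rule, posterior ∝ prior × likelihood:
  Urn V: 0.04 × 0.232 × 0.26 = 0.0024128
  Urn IV: 0.21 × 0.0225 × 0.315 = 0.001488375
  Urn VI: 0.22 × 0.09 × 0.108 = 0.0021384
  Urn II: 0.08 × 0.08 × 0.136 = 0.0008704
  Urn III: 0.45 × 0.15 × 0.0575 = 0.00388125
Normalizing constant = 0.010791225.
P(Urn IV | evidence) = 0.001488375 / 0.010791225 ≈ 0.138.

0.138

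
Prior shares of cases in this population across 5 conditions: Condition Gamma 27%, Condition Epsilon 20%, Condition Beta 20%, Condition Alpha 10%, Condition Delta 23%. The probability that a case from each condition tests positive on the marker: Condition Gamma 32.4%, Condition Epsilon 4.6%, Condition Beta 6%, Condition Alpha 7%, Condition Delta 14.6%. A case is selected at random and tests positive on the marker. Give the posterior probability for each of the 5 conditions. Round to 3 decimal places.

By Bayes' rule, posterior ∝ prior × likelihood:
  Condition Gamma: 0.27 × 0.324 = 0.08748
  Condition Epsilon: 0.2 × 0.046 = 0.0092
  Condition Beta: 0.2 × 0.06 = 0.012
  Condition Alpha: 0.1 × 0.07 = 0.007
  Condition Delta: 0.23 × 0.146 = 0.03358
Normalizing constant = 0.14926.
P(Condition Gamma | marker-positive) = 0.08748/0.14926 ≈ 0.586
P(Condition Epsilon | marker-positive) = 0.0092/0.14926 ≈ 0.062
P(Condition Beta | marker-positive) = 0.012/0.14926 ≈ 0.080
P(Condition Alpha | marker-positive) = 0.007/0.14926 ≈ 0.047
P(Condition Delta | marker-positive) = 0.03358/0.14926 ≈ 0.225

Condition Gamma 0.586, Condition Epsilon 0.062, Condition Beta 0.080, Condition Alpha 0.047, Condition Delta 0.225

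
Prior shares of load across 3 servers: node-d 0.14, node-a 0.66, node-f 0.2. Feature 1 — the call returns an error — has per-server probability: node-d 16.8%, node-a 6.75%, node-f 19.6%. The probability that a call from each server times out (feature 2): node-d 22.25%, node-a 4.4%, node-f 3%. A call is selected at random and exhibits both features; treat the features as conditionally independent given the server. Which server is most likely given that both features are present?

node-d

Unnormalized posteriors (prior × likelihood):
  node-d: 0.14 × 0.168 × 0.2225 = 0.0052332
  node-a: 0.66 × 0.0675 × 0.044 = 0.0019602
  node-f: 0.2 × 0.196 × 0.03 = 0.001176
Sum = 0.0083694.
Largest term belongs to node-d, so node-d is most probable.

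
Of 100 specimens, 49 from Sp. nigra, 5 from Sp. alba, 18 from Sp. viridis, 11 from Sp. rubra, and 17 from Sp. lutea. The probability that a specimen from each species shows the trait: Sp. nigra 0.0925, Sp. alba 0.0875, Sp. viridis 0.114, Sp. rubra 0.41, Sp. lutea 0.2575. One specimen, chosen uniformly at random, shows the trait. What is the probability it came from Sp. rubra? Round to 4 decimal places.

Prior × likelihood for each hypothesis:
  Sp. nigra: 0.49 × 0.0925 = 0.045325
  Sp. alba: 0.05 × 0.0875 = 0.004375
  Sp. viridis: 0.18 × 0.114 = 0.02052
  Sp. rubra: 0.11 × 0.41 = 0.0451
  Sp. lutea: 0.17 × 0.2575 = 0.043775
Total = 0.159095.
P(Sp. rubra | evidence) = 0.0451 / 0.159095 ≈ 0.2835.

0.2835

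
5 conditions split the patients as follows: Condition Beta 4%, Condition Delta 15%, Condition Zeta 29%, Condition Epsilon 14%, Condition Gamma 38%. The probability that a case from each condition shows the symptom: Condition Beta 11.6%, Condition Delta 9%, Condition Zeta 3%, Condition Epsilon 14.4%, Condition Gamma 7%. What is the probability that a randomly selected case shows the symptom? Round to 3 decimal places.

0.074

Prior × likelihood for each hypothesis:
  Condition Beta: 0.04 × 0.116 = 0.00464
  Condition Delta: 0.15 × 0.09 = 0.0135
  Condition Zeta: 0.29 × 0.03 = 0.0087
  Condition Epsilon: 0.14 × 0.144 = 0.02016
  Condition Gamma: 0.38 × 0.07 = 0.0266
P(symptomatic) = 0.00464 + 0.0135 + 0.0087 + 0.02016 + 0.0266 = 0.0736 → 0.074.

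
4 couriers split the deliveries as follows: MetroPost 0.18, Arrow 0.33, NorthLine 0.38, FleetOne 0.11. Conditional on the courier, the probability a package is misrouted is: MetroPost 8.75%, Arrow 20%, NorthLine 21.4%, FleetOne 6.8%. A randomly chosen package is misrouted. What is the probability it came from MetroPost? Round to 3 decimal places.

0.092

Compute prior × likelihood for every hypothesis:
  MetroPost: 0.18 × 0.0875 = 0.01575
  Arrow: 0.33 × 0.2 = 0.066
  NorthLine: 0.38 × 0.214 = 0.08132
  FleetOne: 0.11 × 0.068 = 0.00748
Total = 0.17055.
P(MetroPost | evidence) = 0.01575 / 0.17055 ≈ 0.092.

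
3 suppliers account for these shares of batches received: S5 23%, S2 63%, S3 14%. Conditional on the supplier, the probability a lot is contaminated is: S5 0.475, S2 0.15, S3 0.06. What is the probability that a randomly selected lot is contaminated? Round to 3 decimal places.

Unnormalized posteriors (prior × likelihood):
  S5: 0.23 × 0.475 = 0.10925
  S2: 0.63 × 0.15 = 0.0945
  S3: 0.14 × 0.06 = 0.0084
P(contaminated) = 0.10925 + 0.0945 + 0.0084 = 0.21215 → 0.212.

0.212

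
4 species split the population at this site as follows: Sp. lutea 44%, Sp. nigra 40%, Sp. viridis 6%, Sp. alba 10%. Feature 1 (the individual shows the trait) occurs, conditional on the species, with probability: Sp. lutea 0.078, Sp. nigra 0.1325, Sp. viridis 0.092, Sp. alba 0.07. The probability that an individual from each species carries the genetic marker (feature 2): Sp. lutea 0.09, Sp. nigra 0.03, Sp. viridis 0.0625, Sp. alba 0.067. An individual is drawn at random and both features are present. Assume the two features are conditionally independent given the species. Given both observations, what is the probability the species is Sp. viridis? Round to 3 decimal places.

Prior × likelihood for each hypothesis:
  Sp. lutea: 0.44 × 0.078 × 0.09 = 0.0030888
  Sp. nigra: 0.4 × 0.1325 × 0.03 = 0.00159
  Sp. viridis: 0.06 × 0.092 × 0.0625 = 0.000345
  Sp. alba: 0.1 × 0.07 × 0.067 = 0.000469
Normalizing constant = 0.0054928.
P(Sp. viridis | evidence) = 0.000345 / 0.0054928 ≈ 0.063.

0.063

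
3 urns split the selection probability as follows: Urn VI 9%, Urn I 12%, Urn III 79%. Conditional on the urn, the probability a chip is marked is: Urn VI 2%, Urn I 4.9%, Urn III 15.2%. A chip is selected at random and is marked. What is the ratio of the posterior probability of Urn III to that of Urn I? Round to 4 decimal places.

Unnormalized posteriors (prior × likelihood):
  Urn VI: 0.09 × 0.02 = 0.0018
  Urn I: 0.12 × 0.049 = 0.00588
  Urn III: 0.79 × 0.152 = 0.12008
Total = 0.12776.
The ratio is 0.12008 / 0.00588 (the normalizer cancels) = 20.4218.

20.4218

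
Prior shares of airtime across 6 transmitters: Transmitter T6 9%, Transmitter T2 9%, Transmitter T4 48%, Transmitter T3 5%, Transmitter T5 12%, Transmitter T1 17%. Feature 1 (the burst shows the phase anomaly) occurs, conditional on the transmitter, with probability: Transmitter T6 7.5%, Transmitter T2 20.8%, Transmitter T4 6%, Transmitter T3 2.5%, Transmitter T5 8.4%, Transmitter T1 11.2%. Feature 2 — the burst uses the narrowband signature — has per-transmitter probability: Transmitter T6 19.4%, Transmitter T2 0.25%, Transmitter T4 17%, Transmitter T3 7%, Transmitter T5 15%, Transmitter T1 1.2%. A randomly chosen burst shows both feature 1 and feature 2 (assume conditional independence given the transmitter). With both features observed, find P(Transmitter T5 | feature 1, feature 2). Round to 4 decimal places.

Unnormalized posteriors (prior × likelihood):
  Transmitter T6: 0.09 × 0.075 × 0.194 = 0.0013095
  Transmitter T2: 0.09 × 0.208 × 0.0025 = 0.0000468
  Transmitter T4: 0.48 × 0.06 × 0.17 = 0.004896
  Transmitter T3: 0.05 × 0.025 × 0.07 = 0.0000875
  Transmitter T5: 0.12 × 0.084 × 0.15 = 0.001512
  Transmitter T1: 0.17 × 0.112 × 0.012 = 0.00022848
Total = 0.00808028.
P(Transmitter T5 | evidence) = 0.001512 / 0.00808028 ≈ 0.1871.

0.1871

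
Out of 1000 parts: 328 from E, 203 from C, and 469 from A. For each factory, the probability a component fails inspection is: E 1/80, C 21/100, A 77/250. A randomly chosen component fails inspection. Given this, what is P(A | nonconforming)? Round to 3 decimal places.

0.756

Prior × likelihood for each hypothesis:
  E: 0.328 × 0.0125 = 0.0041
  C: 0.203 × 0.21 = 0.04263
  A: 0.469 × 0.308 = 0.144452
Normalizing constant = 0.191182.
P(A | evidence) = 0.144452 / 0.191182 ≈ 0.756.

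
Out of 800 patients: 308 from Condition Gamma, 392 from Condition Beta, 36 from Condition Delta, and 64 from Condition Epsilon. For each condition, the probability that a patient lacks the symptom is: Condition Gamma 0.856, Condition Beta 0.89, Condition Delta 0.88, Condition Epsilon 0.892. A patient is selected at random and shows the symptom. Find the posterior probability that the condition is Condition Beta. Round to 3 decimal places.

Taking complements, P(symptomatic | each) = Condition Gamma 0.144, Condition Beta 0.11, Condition Delta 0.12, Condition Epsilon 0.108.
Unnormalized posteriors (prior × likelihood):
  Condition Gamma: 0.385 × 0.144 = 0.05544
  Condition Beta: 0.49 × 0.11 = 0.0539
  Condition Delta: 0.045 × 0.12 = 0.0054
  Condition Epsilon: 0.08 × 0.108 = 0.00864
Sum = 0.12338.
P(Condition Beta | evidence) = 0.0539 / 0.12338 ≈ 0.437.

0.437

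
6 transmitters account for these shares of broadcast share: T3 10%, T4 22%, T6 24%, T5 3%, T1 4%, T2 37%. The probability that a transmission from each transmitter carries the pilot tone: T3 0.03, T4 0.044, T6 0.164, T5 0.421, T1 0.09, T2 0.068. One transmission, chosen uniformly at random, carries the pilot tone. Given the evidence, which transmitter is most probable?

T6

Compute prior × likelihood for every hypothesis:
  T3: 0.1 × 0.03 = 0.003
  T4: 0.22 × 0.044 = 0.00968
  T6: 0.24 × 0.164 = 0.03936
  T5: 0.03 × 0.421 = 0.01263
  T1: 0.04 × 0.09 = 0.0036
  T2: 0.37 × 0.068 = 0.02516
Total = 0.09343.
Largest term belongs to T6, so T6 is most probable.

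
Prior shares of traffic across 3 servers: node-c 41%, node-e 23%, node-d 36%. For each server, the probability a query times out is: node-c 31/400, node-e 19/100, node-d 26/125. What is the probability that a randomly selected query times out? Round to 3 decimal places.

0.150

By Bayes' rule, posterior ∝ prior × likelihood:
  node-c: 0.41 × 0.0775 = 0.031775
  node-e: 0.23 × 0.19 = 0.0437
  node-d: 0.36 × 0.208 = 0.07488
P(timeout) = 0.031775 + 0.0437 + 0.07488 = 0.150355 → 0.150.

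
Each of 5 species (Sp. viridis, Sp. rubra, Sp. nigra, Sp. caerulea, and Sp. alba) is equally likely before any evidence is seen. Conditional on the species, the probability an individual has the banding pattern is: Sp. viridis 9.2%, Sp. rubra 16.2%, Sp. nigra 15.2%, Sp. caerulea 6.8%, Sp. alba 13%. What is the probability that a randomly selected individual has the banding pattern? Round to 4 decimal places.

Since the prior is uniform, the posterior is proportional to the likelihood:
  Sp. viridis: 0.092
  Sp. rubra: 0.162
  Sp. nigra: 0.152
  Sp. caerulea: 0.068
  Sp. alba: 0.13
P(banded) = (1/5) × (0.092 + 0.162 + 0.152 + 0.068 + 0.13) = 0.604/5 ≈ 0.1208.

0.1208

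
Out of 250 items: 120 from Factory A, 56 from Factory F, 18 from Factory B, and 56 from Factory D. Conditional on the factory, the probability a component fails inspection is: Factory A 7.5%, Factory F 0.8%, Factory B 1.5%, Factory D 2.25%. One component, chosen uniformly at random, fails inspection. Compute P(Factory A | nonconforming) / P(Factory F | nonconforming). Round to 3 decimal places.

Compute prior × likelihood for every hypothesis:
  Factory A: 0.48 × 0.075 = 0.036
  Factory F: 0.224 × 0.008 = 0.001792
  Factory B: 0.072 × 0.015 = 0.00108
  Factory D: 0.224 × 0.0225 = 0.00504
Sum = 0.043912.
The ratio is 0.036 / 0.001792 (the normalizer cancels) = 20.089.

20.089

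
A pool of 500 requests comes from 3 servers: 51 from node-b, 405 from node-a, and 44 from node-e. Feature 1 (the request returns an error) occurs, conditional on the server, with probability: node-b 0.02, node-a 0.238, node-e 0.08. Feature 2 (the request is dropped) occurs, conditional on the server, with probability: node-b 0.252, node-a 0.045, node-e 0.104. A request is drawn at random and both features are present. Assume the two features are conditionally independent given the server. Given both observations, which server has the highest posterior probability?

node-a

By Bayes' rule, posterior ∝ prior × likelihood:
  node-b: 0.102 × 0.02 × 0.252 = 0.00051408
  node-a: 0.81 × 0.238 × 0.045 = 0.0086751
  node-e: 0.088 × 0.08 × 0.104 = 0.00073216
Sum = 0.00992134.
Largest term belongs to node-a, so node-a is most probable.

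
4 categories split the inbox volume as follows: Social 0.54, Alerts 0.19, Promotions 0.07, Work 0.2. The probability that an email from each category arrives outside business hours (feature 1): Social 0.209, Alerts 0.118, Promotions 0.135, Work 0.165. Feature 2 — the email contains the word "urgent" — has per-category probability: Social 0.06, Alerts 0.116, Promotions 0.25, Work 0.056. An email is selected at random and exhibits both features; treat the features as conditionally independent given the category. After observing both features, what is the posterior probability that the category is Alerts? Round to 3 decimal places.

0.191

By Bayes' rule, posterior ∝ prior × likelihood:
  Social: 0.54 × 0.209 × 0.06 = 0.0067716
  Alerts: 0.19 × 0.118 × 0.116 = 0.00260072
  Promotions: 0.07 × 0.135 × 0.25 = 0.0023625
  Work: 0.2 × 0.165 × 0.056 = 0.001848
Sum = 0.01358282.
P(Alerts | evidence) = 0.00260072 / 0.01358282 ≈ 0.191.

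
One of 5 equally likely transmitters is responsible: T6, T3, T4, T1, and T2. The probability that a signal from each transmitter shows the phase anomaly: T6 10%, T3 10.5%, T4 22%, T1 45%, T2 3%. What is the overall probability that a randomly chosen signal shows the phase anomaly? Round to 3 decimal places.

0.181

Since the prior is uniform, the posterior is proportional to the likelihood:
  T6: 0.1
  T3: 0.105
  T4: 0.22
  T1: 0.45
  T2: 0.03
P(anomaly) = (1/5) × (0.1 + 0.105 + 0.22 + 0.45 + 0.03) = 0.905/5 ≈ 0.181.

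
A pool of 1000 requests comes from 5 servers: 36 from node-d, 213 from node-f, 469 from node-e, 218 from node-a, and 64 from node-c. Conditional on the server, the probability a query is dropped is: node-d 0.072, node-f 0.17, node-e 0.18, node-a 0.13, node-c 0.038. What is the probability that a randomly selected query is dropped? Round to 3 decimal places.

0.154

Prior × likelihood for each hypothesis:
  node-d: 0.036 × 0.072 = 0.002592
  node-f: 0.213 × 0.17 = 0.03621
  node-e: 0.469 × 0.18 = 0.08442
  node-a: 0.218 × 0.13 = 0.02834
  node-c: 0.064 × 0.038 = 0.002432
P(dropped) = 0.002592 + 0.03621 + 0.08442 + 0.02834 + 0.002432 = 0.153994 → 0.154.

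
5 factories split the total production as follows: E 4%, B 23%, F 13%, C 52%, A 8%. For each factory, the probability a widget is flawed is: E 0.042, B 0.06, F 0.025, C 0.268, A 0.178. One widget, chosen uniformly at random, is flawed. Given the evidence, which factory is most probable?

Compute prior × likelihood for every hypothesis:
  E: 0.04 × 0.042 = 0.00168
  B: 0.23 × 0.06 = 0.0138
  F: 0.13 × 0.025 = 0.00325
  C: 0.52 × 0.268 = 0.13936
  A: 0.08 × 0.178 = 0.01424
Total = 0.17233.
Largest term belongs to C, so C is most probable.

C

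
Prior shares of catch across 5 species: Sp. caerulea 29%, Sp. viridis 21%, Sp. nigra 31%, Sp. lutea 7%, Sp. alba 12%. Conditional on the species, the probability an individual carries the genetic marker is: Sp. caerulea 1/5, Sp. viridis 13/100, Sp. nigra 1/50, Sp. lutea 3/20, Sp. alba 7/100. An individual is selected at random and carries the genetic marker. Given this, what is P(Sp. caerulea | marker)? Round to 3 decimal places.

By Bayes' rule, posterior ∝ prior × likelihood:
  Sp. caerulea: 0.29 × 0.2 = 0.058
  Sp. viridis: 0.21 × 0.13 = 0.0273
  Sp. nigra: 0.31 × 0.02 = 0.0062
  Sp. lutea: 0.07 × 0.15 = 0.0105
  Sp. alba: 0.12 × 0.07 = 0.0084
Total = 0.1104.
P(Sp. caerulea | evidence) = 0.058 / 0.1104 ≈ 0.525.

0.525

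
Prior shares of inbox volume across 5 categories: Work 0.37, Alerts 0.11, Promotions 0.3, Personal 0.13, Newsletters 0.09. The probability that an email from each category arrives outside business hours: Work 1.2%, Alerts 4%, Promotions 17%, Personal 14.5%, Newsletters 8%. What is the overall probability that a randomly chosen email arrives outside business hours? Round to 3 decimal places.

0.086

Prior × likelihood for each hypothesis:
  Work: 0.37 × 0.012 = 0.00444
  Alerts: 0.11 × 0.04 = 0.0044
  Promotions: 0.3 × 0.17 = 0.051
  Personal: 0.13 × 0.145 = 0.01885
  Newsletters: 0.09 × 0.08 = 0.0072
P(off-hours) = 0.00444 + 0.0044 + 0.051 + 0.01885 + 0.0072 = 0.08589 → 0.086.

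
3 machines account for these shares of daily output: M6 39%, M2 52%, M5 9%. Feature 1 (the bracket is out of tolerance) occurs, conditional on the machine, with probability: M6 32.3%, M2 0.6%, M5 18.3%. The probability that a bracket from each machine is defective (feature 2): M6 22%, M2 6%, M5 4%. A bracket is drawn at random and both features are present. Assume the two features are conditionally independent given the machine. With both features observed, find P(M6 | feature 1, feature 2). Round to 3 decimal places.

0.970

By Bayes' rule, posterior ∝ prior × likelihood:
  M6: 0.39 × 0.323 × 0.22 = 0.0277134
  M2: 0.52 × 0.006 × 0.06 = 0.0001872
  M5: 0.09 × 0.183 × 0.04 = 0.0006588
Sum = 0.0285594.
P(M6 | evidence) = 0.0277134 / 0.0285594 ≈ 0.970.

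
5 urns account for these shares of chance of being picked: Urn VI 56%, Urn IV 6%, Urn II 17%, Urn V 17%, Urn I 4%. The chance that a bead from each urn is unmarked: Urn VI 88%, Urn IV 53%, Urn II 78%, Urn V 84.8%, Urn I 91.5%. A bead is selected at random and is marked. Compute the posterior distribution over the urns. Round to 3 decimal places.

Urn VI 0.415, Urn IV 0.174, Urn II 0.231, Urn V 0.159, Urn I 0.021

Taking complements, P(marked | each) = Urn VI 0.12, Urn IV 0.47, Urn II 0.22, Urn V 0.152, Urn I 0.085.
By Bayes' rule, posterior ∝ prior × likelihood:
  Urn VI: 0.56 × 0.12 = 0.0672
  Urn IV: 0.06 × 0.47 = 0.0282
  Urn II: 0.17 × 0.22 = 0.0374
  Urn V: 0.17 × 0.152 = 0.02584
  Urn I: 0.04 × 0.085 = 0.0034
Normalizing constant = 0.16204.
P(Urn VI | marked) = 0.0672/0.16204 ≈ 0.415
P(Urn IV | marked) = 0.0282/0.16204 ≈ 0.174
P(Urn II | marked) = 0.0374/0.16204 ≈ 0.231
P(Urn V | marked) = 0.02584/0.16204 ≈ 0.159
P(Urn I | marked) = 0.0034/0.16204 ≈ 0.021
(Check: 0.415+0.174+0.231+0.159+0.021 = 1.000.)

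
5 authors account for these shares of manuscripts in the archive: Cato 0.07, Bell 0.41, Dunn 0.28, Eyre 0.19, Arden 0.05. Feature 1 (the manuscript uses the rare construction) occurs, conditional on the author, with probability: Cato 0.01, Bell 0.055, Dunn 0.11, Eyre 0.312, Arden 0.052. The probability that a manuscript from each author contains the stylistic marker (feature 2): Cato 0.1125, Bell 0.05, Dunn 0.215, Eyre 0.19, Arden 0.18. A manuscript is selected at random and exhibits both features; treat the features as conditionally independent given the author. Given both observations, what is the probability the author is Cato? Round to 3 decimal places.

Unnormalized posteriors (prior × likelihood):
  Cato: 0.07 × 0.01 × 0.1125 = 0.00007875
  Bell: 0.41 × 0.055 × 0.05 = 0.0011275
  Dunn: 0.28 × 0.11 × 0.215 = 0.006622
  Eyre: 0.19 × 0.312 × 0.19 = 0.0112632
  Arden: 0.05 × 0.052 × 0.18 = 0.000468
Normalizing constant = 0.01955945.
P(Cato | evidence) = 0.00007875 / 0.01955945 ≈ 0.004.

0.004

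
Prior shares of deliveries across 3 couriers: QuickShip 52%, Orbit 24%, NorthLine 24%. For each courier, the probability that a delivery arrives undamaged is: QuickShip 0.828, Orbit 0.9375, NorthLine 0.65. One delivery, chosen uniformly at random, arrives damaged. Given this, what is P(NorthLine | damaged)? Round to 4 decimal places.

0.4458

Taking complements, P(damaged | each) = QuickShip 0.172, Orbit 0.0625, NorthLine 0.35.
Prior × likelihood for each hypothesis:
  QuickShip: 0.52 × 0.172 = 0.08944
  Orbit: 0.24 × 0.0625 = 0.015
  NorthLine: 0.24 × 0.35 = 0.084
Total = 0.18844.
P(NorthLine | evidence) = 0.084 / 0.18844 ≈ 0.4458.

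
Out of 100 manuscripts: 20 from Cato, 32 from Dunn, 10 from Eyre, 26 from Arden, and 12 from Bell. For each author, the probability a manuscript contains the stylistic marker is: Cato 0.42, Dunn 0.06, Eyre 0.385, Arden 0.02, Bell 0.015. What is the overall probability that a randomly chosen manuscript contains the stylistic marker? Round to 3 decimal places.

0.149

Unnormalized posteriors (prior × likelihood):
  Cato: 0.2 × 0.42 = 0.084
  Dunn: 0.32 × 0.06 = 0.0192
  Eyre: 0.1 × 0.385 = 0.0385
  Arden: 0.26 × 0.02 = 0.0052
  Bell: 0.12 × 0.015 = 0.0018
P(marker) = 0.084 + 0.0192 + 0.0385 + 0.0052 + 0.0018 = 0.1487 → 0.149.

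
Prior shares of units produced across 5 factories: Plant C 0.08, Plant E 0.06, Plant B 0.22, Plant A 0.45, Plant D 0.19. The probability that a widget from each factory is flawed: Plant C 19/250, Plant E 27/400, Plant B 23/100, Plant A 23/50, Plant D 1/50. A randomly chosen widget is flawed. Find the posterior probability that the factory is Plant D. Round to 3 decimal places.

By Bayes' rule, posterior ∝ prior × likelihood:
  Plant C: 0.08 × 0.076 = 0.00608
  Plant E: 0.06 × 0.0675 = 0.00405
  Plant B: 0.22 × 0.23 = 0.0506
  Plant A: 0.45 × 0.46 = 0.207
  Plant D: 0.19 × 0.02 = 0.0038
Normalizing constant = 0.27153.
P(Plant D | evidence) = 0.0038 / 0.27153 ≈ 0.014.

0.014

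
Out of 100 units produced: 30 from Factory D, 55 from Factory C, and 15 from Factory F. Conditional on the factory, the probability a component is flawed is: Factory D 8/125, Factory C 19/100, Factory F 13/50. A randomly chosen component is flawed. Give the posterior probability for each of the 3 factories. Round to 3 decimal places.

Factory D 0.118, Factory C 0.642, Factory F 0.240

By Bayes' rule, posterior ∝ prior × likelihood:
  Factory D: 0.3 × 0.064 = 0.0192
  Factory C: 0.55 × 0.19 = 0.1045
  Factory F: 0.15 × 0.26 = 0.039
Total = 0.1627.
P(Factory D | flawed) = 0.0192/0.1627 ≈ 0.118
P(Factory C | flawed) = 0.1045/0.1627 ≈ 0.642
P(Factory F | flawed) = 0.039/0.1627 ≈ 0.240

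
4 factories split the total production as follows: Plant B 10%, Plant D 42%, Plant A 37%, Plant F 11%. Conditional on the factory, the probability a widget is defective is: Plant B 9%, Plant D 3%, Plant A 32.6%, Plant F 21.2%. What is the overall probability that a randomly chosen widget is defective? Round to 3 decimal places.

0.166

Compute prior × likelihood for every hypothesis:
  Plant B: 0.1 × 0.09 = 0.009
  Plant D: 0.42 × 0.03 = 0.0126
  Plant A: 0.37 × 0.326 = 0.12062
  Plant F: 0.11 × 0.212 = 0.02332
P(defective) = 0.009 + 0.0126 + 0.12062 + 0.02332 = 0.16554 → 0.166.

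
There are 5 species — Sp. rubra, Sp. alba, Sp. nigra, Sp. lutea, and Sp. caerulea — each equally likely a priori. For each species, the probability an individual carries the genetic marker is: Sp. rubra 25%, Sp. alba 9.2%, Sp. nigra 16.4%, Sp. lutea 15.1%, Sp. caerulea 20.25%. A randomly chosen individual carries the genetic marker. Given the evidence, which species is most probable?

With a uniform prior (1/5 each), posterior ∝ likelihood:
  Sp. rubra: 0.25
  Sp. alba: 0.092
  Sp. nigra: 0.164
  Sp. lutea: 0.151
  Sp. caerulea: 0.2025
Sum = 0.8595.
Largest term belongs to Sp. rubra, so Sp. rubra is most probable.

Sp. rubra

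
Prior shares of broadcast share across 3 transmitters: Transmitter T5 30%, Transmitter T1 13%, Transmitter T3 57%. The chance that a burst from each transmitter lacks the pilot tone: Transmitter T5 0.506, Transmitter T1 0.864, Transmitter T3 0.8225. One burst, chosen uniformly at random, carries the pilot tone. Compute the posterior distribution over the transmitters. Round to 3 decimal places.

Taking complements, P(pilot | each) = Transmitter T5 0.494, Transmitter T1 0.136, Transmitter T3 0.1775.
Unnormalized posteriors (prior × likelihood):
  Transmitter T5: 0.3 × 0.494 = 0.1482
  Transmitter T1: 0.13 × 0.136 = 0.01768
  Transmitter T3: 0.57 × 0.1775 = 0.101175
Normalizing constant = 0.267055.
P(Transmitter T5 | pilot) = 0.1482/0.267055 ≈ 0.555
P(Transmitter T1 | pilot) = 0.01768/0.267055 ≈ 0.066
P(Transmitter T3 | pilot) = 0.101175/0.267055 ≈ 0.379
(Check: 0.555+0.066+0.379 = 1.000.)

Transmitter T5 0.555, Transmitter T1 0.066, Transmitter T3 0.379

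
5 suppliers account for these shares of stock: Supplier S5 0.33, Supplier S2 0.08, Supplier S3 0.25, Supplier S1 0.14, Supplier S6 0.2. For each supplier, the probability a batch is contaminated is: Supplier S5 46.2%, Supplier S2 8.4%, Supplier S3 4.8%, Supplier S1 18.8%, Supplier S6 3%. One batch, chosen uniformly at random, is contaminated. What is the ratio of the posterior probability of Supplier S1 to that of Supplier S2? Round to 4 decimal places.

3.9167

By Bayes' rule, posterior ∝ prior × likelihood:
  Supplier S5: 0.33 × 0.462 = 0.15246
  Supplier S2: 0.08 × 0.084 = 0.00672
  Supplier S3: 0.25 × 0.048 = 0.012
  Supplier S1: 0.14 × 0.188 = 0.02632
  Supplier S6: 0.2 × 0.03 = 0.006
Total = 0.2035.
The ratio is 0.02632 / 0.00672 (the normalizer cancels) = 3.9167.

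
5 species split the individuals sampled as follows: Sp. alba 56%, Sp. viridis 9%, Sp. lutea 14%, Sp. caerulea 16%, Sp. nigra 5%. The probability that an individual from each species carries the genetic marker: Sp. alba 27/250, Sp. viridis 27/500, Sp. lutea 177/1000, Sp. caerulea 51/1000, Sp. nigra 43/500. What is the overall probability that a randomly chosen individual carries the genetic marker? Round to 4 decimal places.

0.1026

Compute prior × likelihood for every hypothesis:
  Sp. alba: 0.56 × 0.108 = 0.06048
  Sp. viridis: 0.09 × 0.054 = 0.00486
  Sp. lutea: 0.14 × 0.177 = 0.02478
  Sp. caerulea: 0.16 × 0.051 = 0.00816
  Sp. nigra: 0.05 × 0.086 = 0.0043
P(marker) = 0.06048 + 0.00486 + 0.02478 + 0.00816 + 0.0043 = 0.10258 → 0.1026.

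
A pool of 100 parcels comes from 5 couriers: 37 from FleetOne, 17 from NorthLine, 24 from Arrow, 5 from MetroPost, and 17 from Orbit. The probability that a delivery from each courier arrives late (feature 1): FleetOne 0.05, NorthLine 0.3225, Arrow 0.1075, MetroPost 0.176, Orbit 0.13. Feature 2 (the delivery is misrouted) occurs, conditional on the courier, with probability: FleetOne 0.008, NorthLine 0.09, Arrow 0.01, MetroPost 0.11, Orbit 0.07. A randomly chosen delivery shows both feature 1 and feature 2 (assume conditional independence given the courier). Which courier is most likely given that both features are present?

Compute prior × likelihood for every hypothesis:
  FleetOne: 0.37 × 0.05 × 0.008 = 0.000148
  NorthLine: 0.17 × 0.3225 × 0.09 = 0.00493425
  Arrow: 0.24 × 0.1075 × 0.01 = 0.000258
  MetroPost: 0.05 × 0.176 × 0.11 = 0.000968
  Orbit: 0.17 × 0.13 × 0.07 = 0.001547
Normalizing constant = 0.00785525.
Largest term belongs to NorthLine, so NorthLine is most probable.

NorthLine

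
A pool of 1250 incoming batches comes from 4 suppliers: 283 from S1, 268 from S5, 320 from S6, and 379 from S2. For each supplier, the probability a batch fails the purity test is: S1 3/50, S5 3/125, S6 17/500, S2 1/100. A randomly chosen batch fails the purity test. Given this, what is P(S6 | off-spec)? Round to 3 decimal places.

0.286

Compute prior × likelihood for every hypothesis:
  S1: 0.2264 × 0.06 = 0.013584
  S5: 0.2144 × 0.024 = 0.0051456
  S6: 0.256 × 0.034 = 0.008704
  S2: 0.3032 × 0.01 = 0.003032
Total = 0.0304656.
P(S6 | evidence) = 0.008704 / 0.0304656 ≈ 0.286.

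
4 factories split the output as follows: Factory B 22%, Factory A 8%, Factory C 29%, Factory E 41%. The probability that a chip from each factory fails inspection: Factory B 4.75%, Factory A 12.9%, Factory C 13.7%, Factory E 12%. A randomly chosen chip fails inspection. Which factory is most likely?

Compute prior × likelihood for every hypothesis:
  Factory B: 0.22 × 0.0475 = 0.01045
  Factory A: 0.08 × 0.129 = 0.01032
  Factory C: 0.29 × 0.137 = 0.03973
  Factory E: 0.41 × 0.12 = 0.0492
Normalizing constant = 0.1097.
Largest term belongs to Factory E, so Factory E is most probable.

Factory E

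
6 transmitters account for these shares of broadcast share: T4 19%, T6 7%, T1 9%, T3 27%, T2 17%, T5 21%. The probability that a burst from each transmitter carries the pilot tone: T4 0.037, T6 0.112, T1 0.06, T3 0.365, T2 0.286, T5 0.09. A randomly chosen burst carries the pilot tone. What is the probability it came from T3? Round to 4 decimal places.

0.5289

Prior × likelihood for each hypothesis:
  T4: 0.19 × 0.037 = 0.00703
  T6: 0.07 × 0.112 = 0.00784
  T1: 0.09 × 0.06 = 0.0054
  T3: 0.27 × 0.365 = 0.09855
  T2: 0.17 × 0.286 = 0.04862
  T5: 0.21 × 0.09 = 0.0189
Sum = 0.18634.
P(T3 | evidence) = 0.09855 / 0.18634 ≈ 0.5289.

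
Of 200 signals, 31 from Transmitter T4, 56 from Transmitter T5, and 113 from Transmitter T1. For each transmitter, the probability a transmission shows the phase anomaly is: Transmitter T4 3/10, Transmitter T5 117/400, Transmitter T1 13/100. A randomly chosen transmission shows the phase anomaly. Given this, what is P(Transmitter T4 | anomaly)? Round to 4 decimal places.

0.2304

Unnormalized posteriors (prior × likelihood):
  Transmitter T4: 0.155 × 0.3 = 0.0465
  Transmitter T5: 0.28 × 0.2925 = 0.0819
  Transmitter T1: 0.565 × 0.13 = 0.07345
Total = 0.20185.
P(Transmitter T4 | evidence) = 0.0465 / 0.20185 ≈ 0.2304.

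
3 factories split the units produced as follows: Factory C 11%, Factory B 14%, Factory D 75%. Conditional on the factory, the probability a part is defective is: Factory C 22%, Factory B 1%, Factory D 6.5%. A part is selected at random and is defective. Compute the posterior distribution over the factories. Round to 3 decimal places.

Factory C 0.325, Factory B 0.019, Factory D 0.656

Prior × likelihood for each hypothesis:
  Factory C: 0.11 × 0.22 = 0.0242
  Factory B: 0.14 × 0.01 = 0.0014
  Factory D: 0.75 × 0.065 = 0.04875
Total = 0.07435.
P(Factory C | defective) = 0.0242/0.07435 ≈ 0.325
P(Factory B | defective) = 0.0014/0.07435 ≈ 0.019
P(Factory D | defective) = 0.04875/0.07435 ≈ 0.656
(Check: 0.325+0.019+0.656 = 1.000.)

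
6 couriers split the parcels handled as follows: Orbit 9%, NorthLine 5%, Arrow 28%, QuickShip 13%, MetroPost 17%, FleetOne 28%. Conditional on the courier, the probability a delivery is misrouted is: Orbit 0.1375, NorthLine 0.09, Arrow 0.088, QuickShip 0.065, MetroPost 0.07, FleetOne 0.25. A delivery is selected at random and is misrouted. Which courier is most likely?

Prior × likelihood for each hypothesis:
  Orbit: 0.09 × 0.1375 = 0.012375
  NorthLine: 0.05 × 0.09 = 0.0045
  Arrow: 0.28 × 0.088 = 0.02464
  QuickShip: 0.13 × 0.065 = 0.00845
  MetroPost: 0.17 × 0.07 = 0.0119
  FleetOne: 0.28 × 0.25 = 0.07
Sum = 0.131865.
Largest term belongs to FleetOne, so FleetOne is most probable.

FleetOne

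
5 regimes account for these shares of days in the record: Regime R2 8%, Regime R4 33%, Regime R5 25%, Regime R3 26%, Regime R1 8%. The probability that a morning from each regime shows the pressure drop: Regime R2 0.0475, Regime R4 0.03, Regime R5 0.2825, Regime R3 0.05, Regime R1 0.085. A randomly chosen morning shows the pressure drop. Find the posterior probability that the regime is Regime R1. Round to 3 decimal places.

0.065

Prior × likelihood for each hypothesis:
  Regime R2: 0.08 × 0.0475 = 0.0038
  Regime R4: 0.33 × 0.03 = 0.0099
  Regime R5: 0.25 × 0.2825 = 0.070625
  Regime R3: 0.26 × 0.05 = 0.013
  Regime R1: 0.08 × 0.085 = 0.0068
Normalizing constant = 0.104125.
P(Regime R1 | evidence) = 0.0068 / 0.104125 ≈ 0.065.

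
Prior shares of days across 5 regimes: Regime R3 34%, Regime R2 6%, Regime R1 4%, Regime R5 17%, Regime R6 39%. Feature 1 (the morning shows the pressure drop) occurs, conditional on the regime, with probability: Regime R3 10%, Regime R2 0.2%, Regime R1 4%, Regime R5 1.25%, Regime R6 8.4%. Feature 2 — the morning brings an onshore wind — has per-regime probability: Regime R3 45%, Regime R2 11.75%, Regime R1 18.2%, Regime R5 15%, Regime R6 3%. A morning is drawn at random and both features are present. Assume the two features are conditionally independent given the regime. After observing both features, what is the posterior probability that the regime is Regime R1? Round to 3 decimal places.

Compute prior × likelihood for every hypothesis:
  Regime R3: 0.34 × 0.1 × 0.45 = 0.0153
  Regime R2: 0.06 × 0.002 × 0.1175 = 0.0000141
  Regime R1: 0.04 × 0.04 × 0.182 = 0.0002912
  Regime R5: 0.17 × 0.0125 × 0.15 = 0.00031875
  Regime R6: 0.39 × 0.084 × 0.03 = 0.0009828
Total = 0.01690685.
P(Regime R1 | evidence) = 0.0002912 / 0.01690685 ≈ 0.017.

0.017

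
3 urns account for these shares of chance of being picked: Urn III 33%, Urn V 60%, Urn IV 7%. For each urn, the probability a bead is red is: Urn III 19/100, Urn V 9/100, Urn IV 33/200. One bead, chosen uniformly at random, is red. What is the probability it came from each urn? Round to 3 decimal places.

Urn III 0.489, Urn V 0.421, Urn IV 0.090

By Bayes' rule, posterior ∝ prior × likelihood:
  Urn III: 0.33 × 0.19 = 0.0627
  Urn V: 0.6 × 0.09 = 0.054
  Urn IV: 0.07 × 0.165 = 0.01155
Sum = 0.12825.
P(Urn III | red) = 0.0627/0.12825 ≈ 0.489
P(Urn V | red) = 0.054/0.12825 ≈ 0.421
P(Urn IV | red) = 0.01155/0.12825 ≈ 0.090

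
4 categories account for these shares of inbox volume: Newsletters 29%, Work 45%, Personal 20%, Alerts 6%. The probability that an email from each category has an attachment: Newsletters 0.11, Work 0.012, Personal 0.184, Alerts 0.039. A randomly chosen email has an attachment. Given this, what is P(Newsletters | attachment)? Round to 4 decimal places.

0.4173

By Bayes' rule, posterior ∝ prior × likelihood:
  Newsletters: 0.29 × 0.11 = 0.0319
  Work: 0.45 × 0.012 = 0.0054
  Personal: 0.2 × 0.184 = 0.0368
  Alerts: 0.06 × 0.039 = 0.00234
Normalizing constant = 0.07644.
P(Newsletters | evidence) = 0.0319 / 0.07644 ≈ 0.4173.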